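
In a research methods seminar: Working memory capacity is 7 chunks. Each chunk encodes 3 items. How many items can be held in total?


Total items = chunks * items_per_chunk
= 7 * 3
= 21


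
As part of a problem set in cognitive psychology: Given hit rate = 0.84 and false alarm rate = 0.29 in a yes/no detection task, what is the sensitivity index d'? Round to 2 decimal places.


d' = z(HR) - z(FAR)
z(0.84) = 0.9945
z(0.29) = -0.5534
d' = 0.9945 - -0.5534
= 1.55


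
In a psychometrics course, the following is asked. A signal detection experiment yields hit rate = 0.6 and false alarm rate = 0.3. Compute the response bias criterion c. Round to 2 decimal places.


c = -0.5 * (z(HR) + z(FAR))
z(0.6) = 0.2533
z(0.3) = -0.5244
c = -0.5 * (0.2533 + -0.5244)
= -0.5 * -0.2711
= 0.14


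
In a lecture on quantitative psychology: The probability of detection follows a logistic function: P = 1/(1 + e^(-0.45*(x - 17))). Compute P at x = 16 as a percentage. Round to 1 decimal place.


P(x) = 1/(1 + e^(-0.45*(16 - 17)))
Exponent = -0.45 * -1 = 0.45
e^(0.45) = 1.568312
P = 1/(1 + 1.568312) = 0.389361
Percentage = 38.9


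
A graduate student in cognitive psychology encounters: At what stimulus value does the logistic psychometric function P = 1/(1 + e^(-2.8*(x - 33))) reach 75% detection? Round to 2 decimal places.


At P = 0.75: 0.75 = 1/(1 + e^(-k*(x-x0)))
Solving: e^(-k*(x-x0)) = 1/3
x = x0 + ln(3)/k
ln(3) = 1.0986
x = 33 + 1.0986/2.8
= 33 + 0.3924
= 33.39


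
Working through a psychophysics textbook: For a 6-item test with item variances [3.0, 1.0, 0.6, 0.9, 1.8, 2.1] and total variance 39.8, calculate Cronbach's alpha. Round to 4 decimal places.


alpha = (k/(k-1)) * (1 - sum(s_i^2)/s_total^2)
sum(item variances) = 9.4
k/(k-1) = 6/5 = 1.2
1 - 9.4/39.8 = 1 - 0.236181 = 0.763819
alpha = 1.2 * 0.763819
= 0.9166


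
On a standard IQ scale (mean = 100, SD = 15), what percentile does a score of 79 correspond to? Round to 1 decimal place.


z = (IQ - mean) / SD
z = (79 - 100) / 15 = -1.4
Percentile = Phi(-1.4) * 100
Phi(-1.4) = 0.080757
= 8.1


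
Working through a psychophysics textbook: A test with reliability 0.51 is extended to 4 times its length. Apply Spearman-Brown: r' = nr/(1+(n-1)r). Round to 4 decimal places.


r_new = n*r / (1 + (n-1)*r)
Numerator = 4 * 0.51 = 2.04
Denominator = 1 + 3 * 0.51 = 2.53
r_new = 2.04 / 2.53
= 0.8063


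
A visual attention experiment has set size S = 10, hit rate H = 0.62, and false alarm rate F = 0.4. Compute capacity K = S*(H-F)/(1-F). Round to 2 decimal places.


K = S * (H - F) / (1 - F)
H - F = 0.22
1 - F = 0.6
K = 10 * 0.22 / 0.6
= 3.67


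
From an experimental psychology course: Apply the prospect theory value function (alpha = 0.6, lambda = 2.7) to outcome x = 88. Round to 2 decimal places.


Since x = 88 >= 0, use v(x) = x^0.6
88^0.6 = 14.6788
v(88) = 14.68


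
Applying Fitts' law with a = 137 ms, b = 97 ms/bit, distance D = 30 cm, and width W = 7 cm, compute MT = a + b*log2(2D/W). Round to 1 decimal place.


MT = 137 + 97 * log2(2*30/7)
2D/W = 8.571429
log2(8.571429) = 3.0995
MT = 137 + 97 * 3.0995
= 437.7 ms


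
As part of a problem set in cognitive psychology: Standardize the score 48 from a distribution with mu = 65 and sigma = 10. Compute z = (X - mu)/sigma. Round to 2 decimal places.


z = (X - mu) / sigma
= (48 - 65) / 10
= -17 / 10
= -1.70


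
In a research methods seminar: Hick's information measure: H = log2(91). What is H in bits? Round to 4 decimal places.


H = log2(n)
H = log2(91)
= 6.5078


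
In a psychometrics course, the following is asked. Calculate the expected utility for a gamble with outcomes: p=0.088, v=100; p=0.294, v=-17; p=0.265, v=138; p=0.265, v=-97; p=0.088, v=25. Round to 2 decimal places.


EU = sum(p_i * v_i)
0.088 * 100 = 8.8
0.294 * -17 = -4.998
0.265 * 138 = 36.57
0.265 * -97 = -25.705
0.088 * 25 = 2.2
EU = 8.8 + -4.998 + 36.57 + -25.705 + 2.2
= 16.87


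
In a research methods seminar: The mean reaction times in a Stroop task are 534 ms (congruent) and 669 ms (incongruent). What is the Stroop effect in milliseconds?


Stroop effect = RT(incongruent) - RT(congruent)
= 669 - 534
= 135 ms


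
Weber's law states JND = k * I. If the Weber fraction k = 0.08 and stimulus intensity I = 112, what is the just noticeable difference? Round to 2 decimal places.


JND = k * I
JND = 0.08 * 112
= 8.96


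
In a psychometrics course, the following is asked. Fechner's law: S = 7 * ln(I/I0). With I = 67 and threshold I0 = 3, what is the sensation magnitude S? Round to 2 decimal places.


S = 7 * ln(67/3)
I/I0 = 22.333333
ln(22.333333) = 3.1061
S = 7 * 3.1061
= 21.74


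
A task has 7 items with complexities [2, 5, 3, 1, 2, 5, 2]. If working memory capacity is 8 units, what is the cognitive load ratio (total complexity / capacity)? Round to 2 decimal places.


Total complexity = 2 + 5 + 3 + 1 + 2 + 5 + 2 = 20
Load = total / capacity = 20 / 8
= 2.50


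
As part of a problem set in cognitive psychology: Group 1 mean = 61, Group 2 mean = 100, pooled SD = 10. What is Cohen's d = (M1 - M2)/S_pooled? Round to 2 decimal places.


Cohen's d = (M1 - M2) / S_pooled
= (61 - 100) / 10
= -39 / 10
= -3.90


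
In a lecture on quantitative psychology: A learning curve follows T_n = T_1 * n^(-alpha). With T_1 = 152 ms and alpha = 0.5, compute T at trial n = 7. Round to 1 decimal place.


T_n = 152 * 7^(-0.5)
7^(-0.5) = 0.377964
T_n = 152 * 0.377964
= 57.5 ms


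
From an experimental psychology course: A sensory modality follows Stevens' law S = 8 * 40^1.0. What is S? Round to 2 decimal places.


S = 8 * 40^1.0
40^1.0 = 40.0
S = 8 * 40.0
= 320.00


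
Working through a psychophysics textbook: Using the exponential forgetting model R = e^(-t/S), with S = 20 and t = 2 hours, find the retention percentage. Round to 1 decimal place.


R = e^(-t/S)
-t/S = -2/20 = -0.1
R = e^(-0.1) = 0.904837
Percentage = 0.904837 * 100
= 90.5


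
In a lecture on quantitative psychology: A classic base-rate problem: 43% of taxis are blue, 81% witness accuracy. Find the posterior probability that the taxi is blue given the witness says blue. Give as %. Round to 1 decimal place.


P(blue | says blue) = P(says blue | blue)*P(blue) / [P(says blue | blue)*P(blue) + P(says blue | not blue)*P(not blue)]
Numerator = 0.81 * 0.43 = 0.3483
False identification = 0.19 * 0.57 = 0.1083
P = 0.3483 / (0.3483 + 0.1083)
= 0.3483 / 0.4566
As percentage = 76.3


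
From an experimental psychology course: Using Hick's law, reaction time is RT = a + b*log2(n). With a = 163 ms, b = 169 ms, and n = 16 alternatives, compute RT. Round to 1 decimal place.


RT = 163 + 169 * log2(16)
log2(16) = 4.0
RT = 163 + 169 * 4.0
= 163 + 676.0
= 839.0 ms


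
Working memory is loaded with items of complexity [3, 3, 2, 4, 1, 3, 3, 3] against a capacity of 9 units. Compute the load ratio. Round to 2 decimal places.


Total complexity = 3 + 3 + 2 + 4 + 1 + 3 + 3 + 3 = 22
Load = total / capacity = 22 / 9
= 2.44


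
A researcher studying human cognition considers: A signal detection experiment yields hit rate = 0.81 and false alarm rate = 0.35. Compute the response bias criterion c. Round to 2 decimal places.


c = -0.5 * (z(HR) + z(FAR))
z(0.81) = 0.8779
z(0.35) = -0.3853
c = -0.5 * (0.8779 + -0.3853)
= -0.5 * 0.4926
= -0.25


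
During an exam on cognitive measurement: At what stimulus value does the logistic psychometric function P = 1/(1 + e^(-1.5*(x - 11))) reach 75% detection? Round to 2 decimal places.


At P = 0.75: 0.75 = 1/(1 + e^(-k*(x-x0)))
Solving: e^(-k*(x-x0)) = 1/3
x = x0 + ln(3)/k
ln(3) = 1.0986
x = 11 + 1.0986/1.5
= 11 + 0.7324
= 11.73


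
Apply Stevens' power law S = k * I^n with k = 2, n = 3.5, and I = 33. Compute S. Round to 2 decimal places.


S = 2 * 33^3.5
33^3.5 = 206442.3478
S = 2 * 206442.3478
= 412884.70


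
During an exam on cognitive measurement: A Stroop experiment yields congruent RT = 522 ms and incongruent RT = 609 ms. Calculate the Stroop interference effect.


Stroop effect = RT(incongruent) - RT(congruent)
= 609 - 522
= 87 ms


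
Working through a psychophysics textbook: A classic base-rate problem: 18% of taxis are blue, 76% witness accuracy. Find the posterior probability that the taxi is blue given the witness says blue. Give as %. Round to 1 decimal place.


P(blue | says blue) = P(says blue | blue)*P(blue) / [P(says blue | blue)*P(blue) + P(says blue | not blue)*P(not blue)]
Numerator = 0.76 * 0.18 = 0.1368
False identification = 0.24 * 0.82 = 0.1968
P = 0.1368 / (0.1368 + 0.1968)
= 0.1368 / 0.3336
As percentage = 41.0


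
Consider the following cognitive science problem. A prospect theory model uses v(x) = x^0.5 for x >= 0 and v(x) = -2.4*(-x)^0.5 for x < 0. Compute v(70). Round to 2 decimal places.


Since x = 70 >= 0, use v(x) = x^0.5
70^0.5 = 8.3666
v(70) = 8.37


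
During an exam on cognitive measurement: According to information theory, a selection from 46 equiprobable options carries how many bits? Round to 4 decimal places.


H = log2(n)
H = log2(46)
= 5.5236


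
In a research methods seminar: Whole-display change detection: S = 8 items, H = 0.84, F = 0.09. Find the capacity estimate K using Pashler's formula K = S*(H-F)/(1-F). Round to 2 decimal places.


K = S * (H - F) / (1 - F)
H - F = 0.75
1 - F = 0.91
K = 8 * 0.75 / 0.91
= 6.59


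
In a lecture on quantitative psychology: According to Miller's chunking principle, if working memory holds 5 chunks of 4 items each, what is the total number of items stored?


Total items = chunks * items_per_chunk
= 5 * 4
= 20


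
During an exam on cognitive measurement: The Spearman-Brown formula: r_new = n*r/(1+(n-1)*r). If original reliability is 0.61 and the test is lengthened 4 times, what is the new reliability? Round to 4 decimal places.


r_new = n*r / (1 + (n-1)*r)
Numerator = 4 * 0.61 = 2.44
Denominator = 1 + 3 * 0.61 = 2.83
r_new = 2.44 / 2.83
= 0.8622


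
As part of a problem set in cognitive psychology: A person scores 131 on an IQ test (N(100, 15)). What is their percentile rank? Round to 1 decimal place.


z = (IQ - mean) / SD
z = (131 - 100) / 15 = 2.0667
Percentile = Phi(2.0667) * 100
Phi(2.0667) = 0.980619
= 98.1


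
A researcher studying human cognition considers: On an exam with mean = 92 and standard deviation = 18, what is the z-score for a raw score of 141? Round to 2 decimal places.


z = (X - mu) / sigma
= (141 - 92) / 18
= 49 / 18
= 2.72


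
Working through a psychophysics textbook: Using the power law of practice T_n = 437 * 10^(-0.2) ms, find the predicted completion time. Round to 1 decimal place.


T_n = 437 * 10^(-0.2)
10^(-0.2) = 0.630957
T_n = 437 * 0.630957
= 275.7 ms


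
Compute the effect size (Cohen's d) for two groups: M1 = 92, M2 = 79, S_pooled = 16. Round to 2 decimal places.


Cohen's d = (M1 - M2) / S_pooled
= (92 - 79) / 16
= 13 / 16
= 0.81


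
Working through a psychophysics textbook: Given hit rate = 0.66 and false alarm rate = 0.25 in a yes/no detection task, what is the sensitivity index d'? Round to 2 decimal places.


d' = z(HR) - z(FAR)
z(0.66) = 0.4125
z(0.25) = -0.6745
d' = 0.4125 - -0.6745
= 1.09


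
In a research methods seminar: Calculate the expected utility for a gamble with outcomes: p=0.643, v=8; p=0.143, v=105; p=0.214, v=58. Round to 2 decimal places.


EU = sum(p_i * v_i)
0.643 * 8 = 5.144
0.143 * 105 = 15.015
0.214 * 58 = 12.412
EU = 5.144 + 15.015 + 12.412
= 32.57


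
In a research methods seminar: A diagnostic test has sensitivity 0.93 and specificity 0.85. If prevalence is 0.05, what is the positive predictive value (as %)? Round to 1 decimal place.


PPV = (sens * prev) / (sens * prev + (1-spec) * (1-prev))
Numerator = 0.93 * 0.05 = 0.0465
P(positive and no disease) = (1 - spec) * (1 - prev) = (1 - 0.85) * (1 - 0.05) = 0.1425
Denominator = 0.0465 + 0.1425 = 0.189
PPV = 0.0465 / 0.189 = 0.246032
As percentage = 24.6


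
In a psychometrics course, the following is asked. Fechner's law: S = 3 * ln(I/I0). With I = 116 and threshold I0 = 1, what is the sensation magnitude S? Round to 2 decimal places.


S = 3 * ln(116/1)
I/I0 = 116.0
ln(116.0) = 4.7536
S = 3 * 4.7536
= 14.26


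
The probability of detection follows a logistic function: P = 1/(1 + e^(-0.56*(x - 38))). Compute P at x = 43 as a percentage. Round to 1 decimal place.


P(x) = 1/(1 + e^(-0.56*(43 - 38)))
Exponent = -0.56 * 5 = -2.8
e^(-2.8) = 0.06081
P = 1/(1 + 0.06081) = 0.942676
Percentage = 94.3


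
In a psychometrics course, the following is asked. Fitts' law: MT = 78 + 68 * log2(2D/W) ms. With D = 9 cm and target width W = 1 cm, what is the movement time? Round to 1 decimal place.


MT = 78 + 68 * log2(2*9/1)
2D/W = 18.0
log2(18.0) = 4.1699
MT = 78 + 68 * 4.1699
= 361.6 ms


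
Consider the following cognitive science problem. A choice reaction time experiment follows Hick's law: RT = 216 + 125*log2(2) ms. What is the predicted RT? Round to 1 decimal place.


RT = 216 + 125 * log2(2)
log2(2) = 1.0
RT = 216 + 125 * 1.0
= 216 + 125.0
= 341.0 ms


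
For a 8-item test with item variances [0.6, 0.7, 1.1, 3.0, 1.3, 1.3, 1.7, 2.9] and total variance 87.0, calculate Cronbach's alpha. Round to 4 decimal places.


alpha = (k/(k-1)) * (1 - sum(s_i^2)/s_total^2)
sum(item variances) = 12.6
k/(k-1) = 8/7 = 1.142857
1 - 12.6/87.0 = 1 - 0.144828 = 0.855172
alpha = 1.142857 * 0.855172
= 0.9773


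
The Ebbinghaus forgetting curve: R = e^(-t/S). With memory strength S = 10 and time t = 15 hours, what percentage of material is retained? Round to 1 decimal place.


R = e^(-t/S)
-t/S = -15/10 = -1.5
R = e^(-1.5) = 0.22313
Percentage = 0.22313 * 100
= 22.3


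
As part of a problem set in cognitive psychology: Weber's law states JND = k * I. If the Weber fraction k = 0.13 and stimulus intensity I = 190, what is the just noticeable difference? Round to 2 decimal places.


JND = k * I
JND = 0.13 * 190
= 24.70


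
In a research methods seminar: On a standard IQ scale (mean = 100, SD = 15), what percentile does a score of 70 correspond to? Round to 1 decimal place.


z = (IQ - mean) / SD
z = (70 - 100) / 15 = -2.0
Percentile = Phi(-2.0) * 100
Phi(-2.0) = 0.02275
= 2.3


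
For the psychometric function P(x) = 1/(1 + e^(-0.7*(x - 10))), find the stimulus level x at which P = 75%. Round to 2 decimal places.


At P = 0.75: 0.75 = 1/(1 + e^(-k*(x-x0)))
Solving: e^(-k*(x-x0)) = 1/3
x = x0 + ln(3)/k
ln(3) = 1.0986
x = 10 + 1.0986/0.7
= 10 + 1.5694
= 11.57


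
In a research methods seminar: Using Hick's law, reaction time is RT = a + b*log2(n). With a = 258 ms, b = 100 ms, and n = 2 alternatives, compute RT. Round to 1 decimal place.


RT = 258 + 100 * log2(2)
log2(2) = 1.0
RT = 258 + 100 * 1.0
= 258 + 100.0
= 358.0 ms


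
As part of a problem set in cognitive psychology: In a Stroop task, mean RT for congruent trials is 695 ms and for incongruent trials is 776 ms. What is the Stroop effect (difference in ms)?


Stroop effect = RT(incongruent) - RT(congruent)
= 776 - 695
= 81 ms


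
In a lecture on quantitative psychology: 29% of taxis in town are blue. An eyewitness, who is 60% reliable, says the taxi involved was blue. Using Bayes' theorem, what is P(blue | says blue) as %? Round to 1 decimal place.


P(blue | says blue) = P(says blue | blue)*P(blue) / [P(says blue | blue)*P(blue) + P(says blue | not blue)*P(not blue)]
Numerator = 0.6 * 0.29 = 0.174
False identification = 0.4 * 0.71 = 0.284
P = 0.174 / (0.174 + 0.284)
= 0.174 / 0.458
As percentage = 38.0


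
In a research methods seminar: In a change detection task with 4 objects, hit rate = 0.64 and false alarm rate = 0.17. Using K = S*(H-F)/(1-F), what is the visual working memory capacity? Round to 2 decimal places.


K = S * (H - F) / (1 - F)
H - F = 0.47
1 - F = 0.83
K = 4 * 0.47 / 0.83
= 2.27


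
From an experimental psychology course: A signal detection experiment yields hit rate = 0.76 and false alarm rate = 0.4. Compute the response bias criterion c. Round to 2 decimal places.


c = -0.5 * (z(HR) + z(FAR))
z(0.76) = 0.7063
z(0.4) = -0.2533
c = -0.5 * (0.7063 + -0.2533)
= -0.5 * 0.453
= -0.23


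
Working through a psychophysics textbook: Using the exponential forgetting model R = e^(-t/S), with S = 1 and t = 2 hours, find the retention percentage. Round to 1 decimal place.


R = e^(-t/S)
-t/S = -2/1 = -2.0
R = e^(-2.0) = 0.135335
Percentage = 0.135335 * 100
= 13.5


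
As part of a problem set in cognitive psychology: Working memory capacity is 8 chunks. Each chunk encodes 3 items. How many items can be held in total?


Total items = chunks * items_per_chunk
= 8 * 3
= 24


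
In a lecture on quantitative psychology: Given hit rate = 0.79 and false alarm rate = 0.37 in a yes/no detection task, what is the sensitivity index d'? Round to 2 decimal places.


d' = z(HR) - z(FAR)
z(0.79) = 0.8064
z(0.37) = -0.3319
d' = 0.8064 - -0.3319
= 1.14


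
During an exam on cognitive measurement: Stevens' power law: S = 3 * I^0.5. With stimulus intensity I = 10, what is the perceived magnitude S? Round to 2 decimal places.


S = 3 * 10^0.5
10^0.5 = 3.1623
S = 3 * 3.1623
= 9.49


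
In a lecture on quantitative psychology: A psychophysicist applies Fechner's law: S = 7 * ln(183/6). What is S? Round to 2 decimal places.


S = 7 * ln(183/6)
I/I0 = 30.5
ln(30.5) = 3.4177
S = 7 * 3.4177
= 23.92


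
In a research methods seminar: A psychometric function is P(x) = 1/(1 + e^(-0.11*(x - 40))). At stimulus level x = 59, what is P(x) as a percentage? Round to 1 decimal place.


P(x) = 1/(1 + e^(-0.11*(59 - 40)))
Exponent = -0.11 * 19 = -2.09
e^(-2.09) = 0.123687
P = 1/(1 + 0.123687) = 0.889928
Percentage = 89.0


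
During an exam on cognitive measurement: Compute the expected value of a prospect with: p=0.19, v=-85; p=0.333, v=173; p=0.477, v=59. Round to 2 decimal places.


EU = sum(p_i * v_i)
0.19 * -85 = -16.15
0.333 * 173 = 57.609
0.477 * 59 = 28.143
EU = -16.15 + 57.609 + 28.143
= 69.60


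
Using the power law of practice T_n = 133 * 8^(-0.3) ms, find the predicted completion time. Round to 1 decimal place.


T_n = 133 * 8^(-0.3)
8^(-0.3) = 0.535887
T_n = 133 * 0.535887
= 71.3 ms


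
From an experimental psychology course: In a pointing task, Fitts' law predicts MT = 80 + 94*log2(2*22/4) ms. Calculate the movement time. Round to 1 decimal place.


MT = 80 + 94 * log2(2*22/4)
2D/W = 11.0
log2(11.0) = 3.4594
MT = 80 + 94 * 3.4594
= 405.2 ms


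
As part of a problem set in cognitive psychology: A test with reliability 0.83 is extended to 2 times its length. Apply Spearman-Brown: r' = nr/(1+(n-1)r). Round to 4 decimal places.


r_new = n*r / (1 + (n-1)*r)
Numerator = 2 * 0.83 = 1.66
Denominator = 1 + 1 * 0.83 = 1.83
r_new = 1.66 / 1.83
= 0.9071


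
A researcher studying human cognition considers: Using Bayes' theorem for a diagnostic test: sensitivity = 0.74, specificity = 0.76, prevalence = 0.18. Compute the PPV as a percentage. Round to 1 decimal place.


PPV = (sens * prev) / (sens * prev + (1-spec) * (1-prev))
Numerator = 0.74 * 0.18 = 0.1332
P(positive and no disease) = (1 - spec) * (1 - prev) = (1 - 0.76) * (1 - 0.18) = 0.1968
Denominator = 0.1332 + 0.1968 = 0.33
PPV = 0.1332 / 0.33 = 0.403636
As percentage = 40.4


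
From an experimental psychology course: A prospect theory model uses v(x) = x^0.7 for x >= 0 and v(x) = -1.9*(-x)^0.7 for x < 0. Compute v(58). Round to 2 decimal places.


Since x = 58 >= 0, use v(x) = x^0.7
58^0.7 = 17.1554
v(58) = 17.16


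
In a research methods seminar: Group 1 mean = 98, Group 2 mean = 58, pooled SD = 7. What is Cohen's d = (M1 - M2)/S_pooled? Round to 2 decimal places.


Cohen's d = (M1 - M2) / S_pooled
= (98 - 58) / 7
= 40 / 7
= 5.71


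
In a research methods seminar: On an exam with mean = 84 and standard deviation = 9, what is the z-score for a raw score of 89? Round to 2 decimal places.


z = (X - mu) / sigma
= (89 - 84) / 9
= 5 / 9
= 0.56


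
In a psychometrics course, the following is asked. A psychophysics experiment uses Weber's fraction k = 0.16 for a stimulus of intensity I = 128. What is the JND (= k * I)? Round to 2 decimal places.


JND = k * I
JND = 0.16 * 128
= 20.48


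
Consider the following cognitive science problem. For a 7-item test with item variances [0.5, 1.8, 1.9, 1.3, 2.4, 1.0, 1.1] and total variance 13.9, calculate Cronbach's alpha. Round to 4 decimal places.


alpha = (k/(k-1)) * (1 - sum(s_i^2)/s_total^2)
sum(item variances) = 10.0
k/(k-1) = 7/6 = 1.166667
1 - 10.0/13.9 = 1 - 0.719424 = 0.280576
alpha = 1.166667 * 0.280576
= 0.3273


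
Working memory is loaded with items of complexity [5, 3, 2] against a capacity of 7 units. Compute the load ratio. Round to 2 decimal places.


Total complexity = 5 + 3 + 2 = 10
Load = total / capacity = 10 / 7
= 1.43


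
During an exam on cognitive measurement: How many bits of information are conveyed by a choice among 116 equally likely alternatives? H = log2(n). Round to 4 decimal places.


H = log2(n)
H = log2(116)
= 6.8580


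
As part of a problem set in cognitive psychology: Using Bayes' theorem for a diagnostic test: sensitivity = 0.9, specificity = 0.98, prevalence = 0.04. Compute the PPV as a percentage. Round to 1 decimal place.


PPV = (sens * prev) / (sens * prev + (1-spec) * (1-prev))
Numerator = 0.9 * 0.04 = 0.036
P(positive and no disease) = (1 - spec) * (1 - prev) = (1 - 0.98) * (1 - 0.04) = 0.0192
Denominator = 0.036 + 0.0192 = 0.0552
PPV = 0.036 / 0.0552 = 0.652174
As percentage = 65.2


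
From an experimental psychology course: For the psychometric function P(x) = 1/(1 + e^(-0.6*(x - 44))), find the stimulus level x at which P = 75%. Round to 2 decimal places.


At P = 0.75: 0.75 = 1/(1 + e^(-k*(x-x0)))
Solving: e^(-k*(x-x0)) = 1/3
x = x0 + ln(3)/k
ln(3) = 1.0986
x = 44 + 1.0986/0.6
= 44 + 1.831
= 45.83


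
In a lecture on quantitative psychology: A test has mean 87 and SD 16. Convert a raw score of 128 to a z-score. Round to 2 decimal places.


z = (X - mu) / sigma
= (128 - 87) / 16
= 41 / 16
= 2.56


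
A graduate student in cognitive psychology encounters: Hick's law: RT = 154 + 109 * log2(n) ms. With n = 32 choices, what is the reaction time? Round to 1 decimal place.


RT = 154 + 109 * log2(32)
log2(32) = 5.0
RT = 154 + 109 * 5.0
= 154 + 545.0
= 699.0 ms


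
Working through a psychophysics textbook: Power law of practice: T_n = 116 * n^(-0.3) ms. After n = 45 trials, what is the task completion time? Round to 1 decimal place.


T_n = 116 * 45^(-0.3)
45^(-0.3) = 0.31918
T_n = 116 * 0.31918
= 37.0 ms


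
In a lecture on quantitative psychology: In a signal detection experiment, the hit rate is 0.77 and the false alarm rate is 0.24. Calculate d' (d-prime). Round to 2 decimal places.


d' = z(HR) - z(FAR)
z(0.77) = 0.7388
z(0.24) = -0.7063
d' = 0.7388 - -0.7063
= 1.45


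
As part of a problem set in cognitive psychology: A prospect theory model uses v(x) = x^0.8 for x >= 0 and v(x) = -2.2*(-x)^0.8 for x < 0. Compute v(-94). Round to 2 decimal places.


Since x = -94 < 0, use v(x) = -lambda*(-x)^alpha
(-x) = 94
94^0.8 = 37.8881
v(-94) = -2.2 * 37.8881
= -83.35


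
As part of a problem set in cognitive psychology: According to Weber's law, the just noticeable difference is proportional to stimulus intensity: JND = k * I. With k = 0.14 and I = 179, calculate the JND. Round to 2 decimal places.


JND = k * I
JND = 0.14 * 179
= 25.06


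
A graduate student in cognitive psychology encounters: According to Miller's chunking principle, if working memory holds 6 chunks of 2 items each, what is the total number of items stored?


Total items = chunks * items_per_chunk
= 6 * 2
= 12


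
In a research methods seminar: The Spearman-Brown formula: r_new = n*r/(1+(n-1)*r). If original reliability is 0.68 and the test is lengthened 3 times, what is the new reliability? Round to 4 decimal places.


r_new = n*r / (1 + (n-1)*r)
Numerator = 3 * 0.68 = 2.04
Denominator = 1 + 2 * 0.68 = 2.36
r_new = 2.04 / 2.36
= 0.8644


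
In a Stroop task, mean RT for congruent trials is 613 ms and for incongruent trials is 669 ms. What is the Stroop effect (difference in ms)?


Stroop effect = RT(incongruent) - RT(congruent)
= 669 - 613
= 56 ms


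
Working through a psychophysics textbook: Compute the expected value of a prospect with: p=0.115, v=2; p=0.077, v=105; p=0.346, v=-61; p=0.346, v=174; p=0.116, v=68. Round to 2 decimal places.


EU = sum(p_i * v_i)
0.115 * 2 = 0.23
0.077 * 105 = 8.085
0.346 * -61 = -21.106
0.346 * 174 = 60.204
0.116 * 68 = 7.888
EU = 0.23 + 8.085 + -21.106 + 60.204 + 7.888
= 55.30


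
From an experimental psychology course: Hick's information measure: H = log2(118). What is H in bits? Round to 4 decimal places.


H = log2(n)
H = log2(118)
= 6.8826


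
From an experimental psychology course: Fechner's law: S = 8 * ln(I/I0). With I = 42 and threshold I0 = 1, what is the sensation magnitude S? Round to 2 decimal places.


S = 8 * ln(42/1)
I/I0 = 42.0
ln(42.0) = 3.7377
S = 8 * 3.7377
= 29.90


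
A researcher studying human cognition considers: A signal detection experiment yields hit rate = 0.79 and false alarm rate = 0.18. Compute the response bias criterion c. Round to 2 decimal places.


c = -0.5 * (z(HR) + z(FAR))
z(0.79) = 0.8064
z(0.18) = -0.9154
c = -0.5 * (0.8064 + -0.9154)
= -0.5 * -0.109
= 0.05


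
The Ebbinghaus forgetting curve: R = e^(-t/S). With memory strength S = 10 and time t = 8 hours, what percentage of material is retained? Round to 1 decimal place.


R = e^(-t/S)
-t/S = -8/10 = -0.8
R = e^(-0.8) = 0.449329
Percentage = 0.449329 * 100
= 44.9


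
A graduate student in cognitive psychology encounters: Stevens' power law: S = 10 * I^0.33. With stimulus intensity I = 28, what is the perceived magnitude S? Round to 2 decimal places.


S = 10 * 28^0.33
28^0.33 = 3.003
S = 10 * 3.003
= 30.03


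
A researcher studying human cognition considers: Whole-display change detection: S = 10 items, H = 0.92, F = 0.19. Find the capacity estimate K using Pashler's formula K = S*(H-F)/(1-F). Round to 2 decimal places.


K = S * (H - F) / (1 - F)
H - F = 0.73
1 - F = 0.81
K = 10 * 0.73 / 0.81
= 9.01


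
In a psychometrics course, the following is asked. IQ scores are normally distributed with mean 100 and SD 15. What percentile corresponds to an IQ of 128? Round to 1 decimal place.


z = (IQ - mean) / SD
z = (128 - 100) / 15 = 1.8667
Percentile = Phi(1.8667) * 100
Phi(1.8667) = 0.969028
= 96.9


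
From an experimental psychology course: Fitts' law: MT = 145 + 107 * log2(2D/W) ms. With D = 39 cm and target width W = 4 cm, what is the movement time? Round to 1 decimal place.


MT = 145 + 107 * log2(2*39/4)
2D/W = 19.5
log2(19.5) = 4.2854
MT = 145 + 107 * 4.2854
= 603.5 ms


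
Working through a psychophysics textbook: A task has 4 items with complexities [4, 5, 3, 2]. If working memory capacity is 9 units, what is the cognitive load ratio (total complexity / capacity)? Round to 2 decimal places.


Total complexity = 4 + 5 + 3 + 2 = 14
Load = total / capacity = 14 / 9
= 1.56


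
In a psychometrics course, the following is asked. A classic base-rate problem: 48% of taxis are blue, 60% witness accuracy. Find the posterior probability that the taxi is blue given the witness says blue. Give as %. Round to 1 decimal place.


P(blue | says blue) = P(says blue | blue)*P(blue) / [P(says blue | blue)*P(blue) + P(says blue | not blue)*P(not blue)]
Numerator = 0.6 * 0.48 = 0.288
False identification = 0.4 * 0.52 = 0.208
P = 0.288 / (0.288 + 0.208)
= 0.288 / 0.496
As percentage = 58.1


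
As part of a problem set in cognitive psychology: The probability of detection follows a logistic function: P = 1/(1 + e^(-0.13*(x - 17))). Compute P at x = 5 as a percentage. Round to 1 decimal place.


P(x) = 1/(1 + e^(-0.13*(5 - 17)))
Exponent = -0.13 * -12 = 1.56
e^(1.56) = 4.758821
P = 1/(1 + 4.758821) = 0.173647
Percentage = 17.4


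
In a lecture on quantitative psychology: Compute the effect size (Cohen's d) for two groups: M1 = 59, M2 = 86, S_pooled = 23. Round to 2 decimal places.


Cohen's d = (M1 - M2) / S_pooled
= (59 - 86) / 23
= -27 / 23
= -1.17


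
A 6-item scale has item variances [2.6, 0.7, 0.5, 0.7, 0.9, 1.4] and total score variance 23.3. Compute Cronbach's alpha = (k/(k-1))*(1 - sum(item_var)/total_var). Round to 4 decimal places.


alpha = (k/(k-1)) * (1 - sum(s_i^2)/s_total^2)
sum(item variances) = 6.8
k/(k-1) = 6/5 = 1.2
1 - 6.8/23.3 = 1 - 0.291845 = 0.708155
alpha = 1.2 * 0.708155
= 0.8498


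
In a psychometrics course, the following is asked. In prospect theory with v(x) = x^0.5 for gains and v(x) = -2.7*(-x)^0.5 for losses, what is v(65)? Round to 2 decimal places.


Since x = 65 >= 0, use v(x) = x^0.5
65^0.5 = 8.0623
v(65) = 8.06


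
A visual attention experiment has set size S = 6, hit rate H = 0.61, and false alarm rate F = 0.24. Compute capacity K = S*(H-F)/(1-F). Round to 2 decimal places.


K = S * (H - F) / (1 - F)
H - F = 0.37
1 - F = 0.76
K = 6 * 0.37 / 0.76
= 2.92


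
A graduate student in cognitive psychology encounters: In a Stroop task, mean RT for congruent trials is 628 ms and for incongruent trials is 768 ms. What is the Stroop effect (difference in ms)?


Stroop effect = RT(incongruent) - RT(congruent)
= 768 - 628
= 140 ms


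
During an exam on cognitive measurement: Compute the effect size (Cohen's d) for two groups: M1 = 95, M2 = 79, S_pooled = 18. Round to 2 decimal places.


Cohen's d = (M1 - M2) / S_pooled
= (95 - 79) / 18
= 16 / 18
= 0.89


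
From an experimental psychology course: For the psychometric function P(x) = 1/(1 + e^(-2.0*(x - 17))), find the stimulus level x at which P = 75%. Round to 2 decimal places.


At P = 0.75: 0.75 = 1/(1 + e^(-k*(x-x0)))
Solving: e^(-k*(x-x0)) = 1/3
x = x0 + ln(3)/k
ln(3) = 1.0986
x = 17 + 1.0986/2.0
= 17 + 0.5493
= 17.55


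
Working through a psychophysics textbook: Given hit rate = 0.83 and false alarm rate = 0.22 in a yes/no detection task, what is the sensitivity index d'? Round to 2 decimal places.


d' = z(HR) - z(FAR)
z(0.83) = 0.9542
z(0.22) = -0.7722
d' = 0.9542 - -0.7722
= 1.73


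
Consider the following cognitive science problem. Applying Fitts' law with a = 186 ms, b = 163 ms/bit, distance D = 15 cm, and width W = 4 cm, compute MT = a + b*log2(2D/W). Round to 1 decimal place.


MT = 186 + 163 * log2(2*15/4)
2D/W = 7.5
log2(7.5) = 2.9069
MT = 186 + 163 * 2.9069
= 659.8 ms


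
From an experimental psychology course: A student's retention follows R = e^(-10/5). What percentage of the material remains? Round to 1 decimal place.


R = e^(-t/S)
-t/S = -10/5 = -2.0
R = e^(-2.0) = 0.135335
Percentage = 0.135335 * 100
= 13.5


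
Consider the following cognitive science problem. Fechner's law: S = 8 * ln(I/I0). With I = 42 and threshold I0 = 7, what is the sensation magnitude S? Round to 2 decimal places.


S = 8 * ln(42/7)
I/I0 = 6.0
ln(6.0) = 1.7918
S = 8 * 1.7918
= 14.33


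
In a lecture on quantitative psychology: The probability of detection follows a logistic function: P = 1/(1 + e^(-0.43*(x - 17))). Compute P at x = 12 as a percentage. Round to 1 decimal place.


P(x) = 1/(1 + e^(-0.43*(12 - 17)))
Exponent = -0.43 * -5 = 2.15
e^(2.15) = 8.584858
P = 1/(1 + 8.584858) = 0.104331
Percentage = 10.4


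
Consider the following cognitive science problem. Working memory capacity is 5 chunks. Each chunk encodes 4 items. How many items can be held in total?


Total items = chunks * items_per_chunk
= 5 * 4
= 20


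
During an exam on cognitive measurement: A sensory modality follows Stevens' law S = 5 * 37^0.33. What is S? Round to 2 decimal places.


S = 5 * 37^0.33
37^0.33 = 3.2924
S = 5 * 3.2924
= 16.46


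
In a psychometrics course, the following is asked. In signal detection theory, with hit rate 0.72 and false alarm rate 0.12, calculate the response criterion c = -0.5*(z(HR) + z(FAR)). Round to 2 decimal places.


c = -0.5 * (z(HR) + z(FAR))
z(0.72) = 0.5828
z(0.12) = -1.175
c = -0.5 * (0.5828 + -1.175)
= -0.5 * -0.5922
= 0.30


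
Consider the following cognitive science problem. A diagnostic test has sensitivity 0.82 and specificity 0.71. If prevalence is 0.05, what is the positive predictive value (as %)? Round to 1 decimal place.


PPV = (sens * prev) / (sens * prev + (1-spec) * (1-prev))
Numerator = 0.82 * 0.05 = 0.041
P(positive and no disease) = (1 - spec) * (1 - prev) = (1 - 0.71) * (1 - 0.05) = 0.2755
Denominator = 0.041 + 0.2755 = 0.3165
PPV = 0.041 / 0.3165 = 0.129542
As percentage = 13.0


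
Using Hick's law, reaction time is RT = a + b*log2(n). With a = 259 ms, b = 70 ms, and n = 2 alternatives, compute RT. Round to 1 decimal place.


RT = 259 + 70 * log2(2)
log2(2) = 1.0
RT = 259 + 70 * 1.0
= 259 + 70.0
= 329.0 ms


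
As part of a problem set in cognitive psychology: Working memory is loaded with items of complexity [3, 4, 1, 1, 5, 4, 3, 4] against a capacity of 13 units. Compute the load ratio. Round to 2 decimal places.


Total complexity = 3 + 4 + 1 + 1 + 5 + 4 + 3 + 4 = 25
Load = total / capacity = 25 / 13
= 1.92


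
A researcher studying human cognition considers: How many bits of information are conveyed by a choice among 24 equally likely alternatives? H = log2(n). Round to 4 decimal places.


H = log2(n)
H = log2(24)
= 4.5850


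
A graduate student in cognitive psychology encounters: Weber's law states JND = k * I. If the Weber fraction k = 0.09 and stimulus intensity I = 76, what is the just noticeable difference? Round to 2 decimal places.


JND = k * I
JND = 0.09 * 76
= 6.84


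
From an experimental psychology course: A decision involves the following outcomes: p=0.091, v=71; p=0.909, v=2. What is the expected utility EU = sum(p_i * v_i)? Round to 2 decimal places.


EU = sum(p_i * v_i)
0.091 * 71 = 6.461
0.909 * 2 = 1.818
EU = 6.461 + 1.818
= 8.28


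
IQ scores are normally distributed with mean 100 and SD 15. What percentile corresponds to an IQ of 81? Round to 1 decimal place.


z = (IQ - mean) / SD
z = (81 - 100) / 15 = -1.2667
Percentile = Phi(-1.2667) * 100
Phi(-1.2667) = 0.102631
= 10.3


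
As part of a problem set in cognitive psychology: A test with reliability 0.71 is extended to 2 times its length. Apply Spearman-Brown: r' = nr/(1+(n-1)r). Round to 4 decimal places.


r_new = n*r / (1 + (n-1)*r)
Numerator = 2 * 0.71 = 1.42
Denominator = 1 + 1 * 0.71 = 1.71
r_new = 1.42 / 1.71
= 0.8304


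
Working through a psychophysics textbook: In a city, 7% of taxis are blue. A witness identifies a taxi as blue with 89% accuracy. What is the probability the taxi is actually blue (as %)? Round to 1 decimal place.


P(blue | says blue) = P(says blue | blue)*P(blue) / [P(says blue | blue)*P(blue) + P(says blue | not blue)*P(not blue)]
Numerator = 0.89 * 0.07 = 0.0623
False identification = 0.11 * 0.93 = 0.1023
P = 0.0623 / (0.0623 + 0.1023)
= 0.0623 / 0.1646
As percentage = 37.8


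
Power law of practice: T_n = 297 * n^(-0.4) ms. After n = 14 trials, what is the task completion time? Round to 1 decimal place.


T_n = 297 * 14^(-0.4)
14^(-0.4) = 0.347976
T_n = 297 * 0.347976
= 103.3 ms


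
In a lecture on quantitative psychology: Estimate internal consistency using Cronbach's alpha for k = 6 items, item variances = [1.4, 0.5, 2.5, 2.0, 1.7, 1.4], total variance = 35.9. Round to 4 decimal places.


alpha = (k/(k-1)) * (1 - sum(s_i^2)/s_total^2)
sum(item variances) = 9.5
k/(k-1) = 6/5 = 1.2
1 - 9.5/35.9 = 1 - 0.264624 = 0.735376
alpha = 1.2 * 0.735376
= 0.8825


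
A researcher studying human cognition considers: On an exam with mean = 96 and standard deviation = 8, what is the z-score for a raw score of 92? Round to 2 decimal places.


z = (X - mu) / sigma
= (92 - 96) / 8
= -4 / 8
= -0.50


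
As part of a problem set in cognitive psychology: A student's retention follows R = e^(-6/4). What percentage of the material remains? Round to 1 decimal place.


R = e^(-t/S)
-t/S = -6/4 = -1.5
R = e^(-1.5) = 0.22313
Percentage = 0.22313 * 100
= 22.3


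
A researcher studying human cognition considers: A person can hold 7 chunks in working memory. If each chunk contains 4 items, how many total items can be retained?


Total items = chunks * items_per_chunk
= 7 * 4
= 28


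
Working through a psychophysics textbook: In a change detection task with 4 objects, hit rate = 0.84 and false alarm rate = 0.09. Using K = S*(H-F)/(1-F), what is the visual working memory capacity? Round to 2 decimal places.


K = S * (H - F) / (1 - F)
H - F = 0.75
1 - F = 0.91
K = 4 * 0.75 / 0.91
= 3.30


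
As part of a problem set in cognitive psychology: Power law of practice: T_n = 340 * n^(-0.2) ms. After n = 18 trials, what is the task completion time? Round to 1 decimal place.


T_n = 340 * 18^(-0.2)
18^(-0.2) = 0.560978
T_n = 340 * 0.560978
= 190.7 ms


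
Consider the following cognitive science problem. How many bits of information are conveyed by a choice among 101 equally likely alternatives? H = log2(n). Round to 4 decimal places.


H = log2(n)
H = log2(101)
= 6.6582


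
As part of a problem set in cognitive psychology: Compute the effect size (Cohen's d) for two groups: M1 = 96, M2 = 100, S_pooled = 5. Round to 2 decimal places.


Cohen's d = (M1 - M2) / S_pooled
= (96 - 100) / 5
= -4 / 5
= -0.80


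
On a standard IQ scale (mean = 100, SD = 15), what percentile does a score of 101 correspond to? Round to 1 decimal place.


z = (IQ - mean) / SD
z = (101 - 100) / 15 = 0.0667
Percentile = Phi(0.0667) * 100
Phi(0.0667) = 0.52659
= 52.7


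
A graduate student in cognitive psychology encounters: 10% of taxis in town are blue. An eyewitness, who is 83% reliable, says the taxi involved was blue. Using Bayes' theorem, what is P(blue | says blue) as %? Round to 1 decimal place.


P(blue | says blue) = P(says blue | blue)*P(blue) / [P(says blue | blue)*P(blue) + P(says blue | not blue)*P(not blue)]
Numerator = 0.83 * 0.1 = 0.083
False identification = 0.17 * 0.9 = 0.153
P = 0.083 / (0.083 + 0.153)
= 0.083 / 0.236
As percentage = 35.2


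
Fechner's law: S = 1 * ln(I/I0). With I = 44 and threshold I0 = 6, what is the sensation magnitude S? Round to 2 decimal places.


S = 1 * ln(44/6)
I/I0 = 7.333333
ln(7.333333) = 1.9924
S = 1 * 1.9924
= 1.99


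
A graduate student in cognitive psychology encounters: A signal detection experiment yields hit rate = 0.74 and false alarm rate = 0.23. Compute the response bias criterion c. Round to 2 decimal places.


c = -0.5 * (z(HR) + z(FAR))
z(0.74) = 0.6433
z(0.23) = -0.7388
c = -0.5 * (0.6433 + -0.7388)
= -0.5 * -0.0955
= 0.05


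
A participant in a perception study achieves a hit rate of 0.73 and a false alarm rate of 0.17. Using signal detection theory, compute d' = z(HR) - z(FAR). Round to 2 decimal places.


d' = z(HR) - z(FAR)
z(0.73) = 0.6128
z(0.17) = -0.9542
d' = 0.6128 - -0.9542
= 1.57


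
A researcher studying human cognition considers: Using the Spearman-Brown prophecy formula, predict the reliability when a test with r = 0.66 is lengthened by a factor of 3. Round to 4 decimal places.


r_new = n*r / (1 + (n-1)*r)
Numerator = 3 * 0.66 = 1.98
Denominator = 1 + 2 * 0.66 = 2.32
r_new = 1.98 / 2.32
= 0.8534


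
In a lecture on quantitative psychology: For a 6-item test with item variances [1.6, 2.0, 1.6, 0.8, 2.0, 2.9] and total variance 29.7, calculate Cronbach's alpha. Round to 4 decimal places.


alpha = (k/(k-1)) * (1 - sum(s_i^2)/s_total^2)
sum(item variances) = 10.9
k/(k-1) = 6/5 = 1.2
1 - 10.9/29.7 = 1 - 0.367003 = 0.632997
alpha = 1.2 * 0.632997
= 0.7596


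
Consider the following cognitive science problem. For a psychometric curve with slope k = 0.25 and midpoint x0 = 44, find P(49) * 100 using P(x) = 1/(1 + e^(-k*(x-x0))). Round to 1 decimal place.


P(x) = 1/(1 + e^(-0.25*(49 - 44)))
Exponent = -0.25 * 5 = -1.25
e^(-1.25) = 0.286505
P = 1/(1 + 0.286505) = 0.7773
Percentage = 77.7
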